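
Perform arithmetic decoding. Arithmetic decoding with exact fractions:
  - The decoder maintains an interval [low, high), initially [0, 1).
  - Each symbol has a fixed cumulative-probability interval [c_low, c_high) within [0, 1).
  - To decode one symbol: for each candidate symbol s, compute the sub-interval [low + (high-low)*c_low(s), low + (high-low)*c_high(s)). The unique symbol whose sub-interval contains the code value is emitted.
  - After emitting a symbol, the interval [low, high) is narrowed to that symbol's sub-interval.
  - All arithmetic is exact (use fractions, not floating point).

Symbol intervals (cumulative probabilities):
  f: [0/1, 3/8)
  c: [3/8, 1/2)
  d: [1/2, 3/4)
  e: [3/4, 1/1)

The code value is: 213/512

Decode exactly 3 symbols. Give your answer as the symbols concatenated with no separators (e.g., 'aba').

Step 1: interval [0/1, 1/1), width = 1/1 - 0/1 = 1/1
  'f': [0/1 + 1/1*0/1, 0/1 + 1/1*3/8) = [0/1, 3/8)
  'c': [0/1 + 1/1*3/8, 0/1 + 1/1*1/2) = [3/8, 1/2) <- contains code 213/512
  'd': [0/1 + 1/1*1/2, 0/1 + 1/1*3/4) = [1/2, 3/4)
  'e': [0/1 + 1/1*3/4, 0/1 + 1/1*1/1) = [3/4, 1/1)
  emit 'c', narrow to [3/8, 1/2)
Step 2: interval [3/8, 1/2), width = 1/2 - 3/8 = 1/8
  'f': [3/8 + 1/8*0/1, 3/8 + 1/8*3/8) = [3/8, 27/64) <- contains code 213/512
  'c': [3/8 + 1/8*3/8, 3/8 + 1/8*1/2) = [27/64, 7/16)
  'd': [3/8 + 1/8*1/2, 3/8 + 1/8*3/4) = [7/16, 15/32)
  'e': [3/8 + 1/8*3/4, 3/8 + 1/8*1/1) = [15/32, 1/2)
  emit 'f', narrow to [3/8, 27/64)
Step 3: interval [3/8, 27/64), width = 27/64 - 3/8 = 3/64
  'f': [3/8 + 3/64*0/1, 3/8 + 3/64*3/8) = [3/8, 201/512)
  'c': [3/8 + 3/64*3/8, 3/8 + 3/64*1/2) = [201/512, 51/128)
  'd': [3/8 + 3/64*1/2, 3/8 + 3/64*3/4) = [51/128, 105/256)
  'e': [3/8 + 3/64*3/4, 3/8 + 3/64*1/1) = [105/256, 27/64) <- contains code 213/512
  emit 'e', narrow to [105/256, 27/64)

Answer: cfe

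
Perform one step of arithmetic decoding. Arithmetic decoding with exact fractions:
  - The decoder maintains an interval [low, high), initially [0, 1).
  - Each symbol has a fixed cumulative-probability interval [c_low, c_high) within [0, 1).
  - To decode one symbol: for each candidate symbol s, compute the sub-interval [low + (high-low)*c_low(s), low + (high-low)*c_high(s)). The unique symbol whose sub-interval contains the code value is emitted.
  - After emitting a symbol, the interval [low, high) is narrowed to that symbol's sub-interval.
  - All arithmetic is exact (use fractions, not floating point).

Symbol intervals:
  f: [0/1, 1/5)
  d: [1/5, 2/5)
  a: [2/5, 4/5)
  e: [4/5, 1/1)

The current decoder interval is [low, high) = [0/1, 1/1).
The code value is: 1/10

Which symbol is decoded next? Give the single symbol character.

Answer: f

Derivation:
Interval width = high − low = 1/1 − 0/1 = 1/1
Scaled code = (code − low) / width = (1/10 − 0/1) / 1/1 = 1/10
  f: [0/1, 1/5) ← scaled code falls here ✓
  d: [1/5, 2/5) 
  a: [2/5, 4/5) 
  e: [4/5, 1/1) 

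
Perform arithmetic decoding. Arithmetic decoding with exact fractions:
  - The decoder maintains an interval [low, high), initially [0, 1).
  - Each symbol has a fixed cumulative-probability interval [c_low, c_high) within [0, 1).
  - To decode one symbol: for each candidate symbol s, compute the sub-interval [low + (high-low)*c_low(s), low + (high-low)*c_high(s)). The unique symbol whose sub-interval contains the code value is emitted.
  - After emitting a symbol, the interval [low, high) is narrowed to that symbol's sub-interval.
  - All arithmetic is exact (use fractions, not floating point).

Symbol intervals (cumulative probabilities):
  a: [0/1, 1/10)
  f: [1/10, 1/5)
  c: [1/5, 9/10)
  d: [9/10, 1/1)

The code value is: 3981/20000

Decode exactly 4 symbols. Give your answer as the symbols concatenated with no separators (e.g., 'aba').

Answer: fdda

Derivation:
Step 1: interval [0/1, 1/1), width = 1/1 - 0/1 = 1/1
  'a': [0/1 + 1/1*0/1, 0/1 + 1/1*1/10) = [0/1, 1/10)
  'f': [0/1 + 1/1*1/10, 0/1 + 1/1*1/5) = [1/10, 1/5) <- contains code 3981/20000
  'c': [0/1 + 1/1*1/5, 0/1 + 1/1*9/10) = [1/5, 9/10)
  'd': [0/1 + 1/1*9/10, 0/1 + 1/1*1/1) = [9/10, 1/1)
  emit 'f', narrow to [1/10, 1/5)
Step 2: interval [1/10, 1/5), width = 1/5 - 1/10 = 1/10
  'a': [1/10 + 1/10*0/1, 1/10 + 1/10*1/10) = [1/10, 11/100)
  'f': [1/10 + 1/10*1/10, 1/10 + 1/10*1/5) = [11/100, 3/25)
  'c': [1/10 + 1/10*1/5, 1/10 + 1/10*9/10) = [3/25, 19/100)
  'd': [1/10 + 1/10*9/10, 1/10 + 1/10*1/1) = [19/100, 1/5) <- contains code 3981/20000
  emit 'd', narrow to [19/100, 1/5)
Step 3: interval [19/100, 1/5), width = 1/5 - 19/100 = 1/100
  'a': [19/100 + 1/100*0/1, 19/100 + 1/100*1/10) = [19/100, 191/1000)
  'f': [19/100 + 1/100*1/10, 19/100 + 1/100*1/5) = [191/1000, 24/125)
  'c': [19/100 + 1/100*1/5, 19/100 + 1/100*9/10) = [24/125, 199/1000)
  'd': [19/100 + 1/100*9/10, 19/100 + 1/100*1/1) = [199/1000, 1/5) <- contains code 3981/20000
  emit 'd', narrow to [199/1000, 1/5)
Step 4: interval [199/1000, 1/5), width = 1/5 - 199/1000 = 1/1000
  'a': [199/1000 + 1/1000*0/1, 199/1000 + 1/1000*1/10) = [199/1000, 1991/10000) <- contains code 3981/20000
  'f': [199/1000 + 1/1000*1/10, 199/1000 + 1/1000*1/5) = [1991/10000, 249/1250)
  'c': [199/1000 + 1/1000*1/5, 199/1000 + 1/1000*9/10) = [249/1250, 1999/10000)
  'd': [199/1000 + 1/1000*9/10, 199/1000 + 1/1000*1/1) = [1999/10000, 1/5)
  emit 'a', narrow to [199/1000, 1991/10000)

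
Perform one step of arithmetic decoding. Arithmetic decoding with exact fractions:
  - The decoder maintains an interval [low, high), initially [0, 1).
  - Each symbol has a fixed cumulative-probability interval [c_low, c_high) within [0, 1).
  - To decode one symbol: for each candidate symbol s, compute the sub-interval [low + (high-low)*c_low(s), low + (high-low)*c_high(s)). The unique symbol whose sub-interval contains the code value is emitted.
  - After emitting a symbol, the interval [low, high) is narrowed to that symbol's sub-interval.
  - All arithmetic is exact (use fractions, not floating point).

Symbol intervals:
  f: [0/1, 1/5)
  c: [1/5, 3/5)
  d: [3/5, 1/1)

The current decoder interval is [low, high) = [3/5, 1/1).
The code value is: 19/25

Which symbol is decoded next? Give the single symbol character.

Interval width = high − low = 1/1 − 3/5 = 2/5
Scaled code = (code − low) / width = (19/25 − 3/5) / 2/5 = 2/5
  f: [0/1, 1/5) 
  c: [1/5, 3/5) ← scaled code falls here ✓
  d: [3/5, 1/1) 

Answer: c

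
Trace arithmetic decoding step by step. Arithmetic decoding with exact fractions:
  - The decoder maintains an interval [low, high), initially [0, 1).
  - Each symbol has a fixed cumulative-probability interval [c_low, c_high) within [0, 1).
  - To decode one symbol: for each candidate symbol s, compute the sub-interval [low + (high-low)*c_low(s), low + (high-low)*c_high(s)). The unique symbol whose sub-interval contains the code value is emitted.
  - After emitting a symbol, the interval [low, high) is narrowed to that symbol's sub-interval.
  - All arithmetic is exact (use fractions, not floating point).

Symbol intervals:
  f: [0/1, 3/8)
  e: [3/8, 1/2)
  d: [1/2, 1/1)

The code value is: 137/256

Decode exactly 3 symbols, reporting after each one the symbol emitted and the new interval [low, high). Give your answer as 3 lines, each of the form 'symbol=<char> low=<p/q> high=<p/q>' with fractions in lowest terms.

Answer: symbol=d low=1/2 high=1/1
symbol=f low=1/2 high=11/16
symbol=f low=1/2 high=73/128

Derivation:
Step 1: interval [0/1, 1/1), width = 1/1 - 0/1 = 1/1
  'f': [0/1 + 1/1*0/1, 0/1 + 1/1*3/8) = [0/1, 3/8)
  'e': [0/1 + 1/1*3/8, 0/1 + 1/1*1/2) = [3/8, 1/2)
  'd': [0/1 + 1/1*1/2, 0/1 + 1/1*1/1) = [1/2, 1/1) <- contains code 137/256
  emit 'd', narrow to [1/2, 1/1)
Step 2: interval [1/2, 1/1), width = 1/1 - 1/2 = 1/2
  'f': [1/2 + 1/2*0/1, 1/2 + 1/2*3/8) = [1/2, 11/16) <- contains code 137/256
  'e': [1/2 + 1/2*3/8, 1/2 + 1/2*1/2) = [11/16, 3/4)
  'd': [1/2 + 1/2*1/2, 1/2 + 1/2*1/1) = [3/4, 1/1)
  emit 'f', narrow to [1/2, 11/16)
Step 3: interval [1/2, 11/16), width = 11/16 - 1/2 = 3/16
  'f': [1/2 + 3/16*0/1, 1/2 + 3/16*3/8) = [1/2, 73/128) <- contains code 137/256
  'e': [1/2 + 3/16*3/8, 1/2 + 3/16*1/2) = [73/128, 19/32)
  'd': [1/2 + 3/16*1/2, 1/2 + 3/16*1/1) = [19/32, 11/16)
  emit 'f', narrow to [1/2, 73/128)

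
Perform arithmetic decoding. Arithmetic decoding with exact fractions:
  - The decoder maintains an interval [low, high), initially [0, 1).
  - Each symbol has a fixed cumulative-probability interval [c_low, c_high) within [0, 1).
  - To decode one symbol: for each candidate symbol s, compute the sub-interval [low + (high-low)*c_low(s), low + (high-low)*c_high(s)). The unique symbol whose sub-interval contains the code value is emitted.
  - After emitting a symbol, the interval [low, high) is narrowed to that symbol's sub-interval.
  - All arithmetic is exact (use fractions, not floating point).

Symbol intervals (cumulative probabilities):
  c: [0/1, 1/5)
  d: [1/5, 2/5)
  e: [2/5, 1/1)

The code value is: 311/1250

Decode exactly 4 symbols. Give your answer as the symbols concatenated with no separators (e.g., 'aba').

Step 1: interval [0/1, 1/1), width = 1/1 - 0/1 = 1/1
  'c': [0/1 + 1/1*0/1, 0/1 + 1/1*1/5) = [0/1, 1/5)
  'd': [0/1 + 1/1*1/5, 0/1 + 1/1*2/5) = [1/5, 2/5) <- contains code 311/1250
  'e': [0/1 + 1/1*2/5, 0/1 + 1/1*1/1) = [2/5, 1/1)
  emit 'd', narrow to [1/5, 2/5)
Step 2: interval [1/5, 2/5), width = 2/5 - 1/5 = 1/5
  'c': [1/5 + 1/5*0/1, 1/5 + 1/5*1/5) = [1/5, 6/25)
  'd': [1/5 + 1/5*1/5, 1/5 + 1/5*2/5) = [6/25, 7/25) <- contains code 311/1250
  'e': [1/5 + 1/5*2/5, 1/5 + 1/5*1/1) = [7/25, 2/5)
  emit 'd', narrow to [6/25, 7/25)
Step 3: interval [6/25, 7/25), width = 7/25 - 6/25 = 1/25
  'c': [6/25 + 1/25*0/1, 6/25 + 1/25*1/5) = [6/25, 31/125)
  'd': [6/25 + 1/25*1/5, 6/25 + 1/25*2/5) = [31/125, 32/125) <- contains code 311/1250
  'e': [6/25 + 1/25*2/5, 6/25 + 1/25*1/1) = [32/125, 7/25)
  emit 'd', narrow to [31/125, 32/125)
Step 4: interval [31/125, 32/125), width = 32/125 - 31/125 = 1/125
  'c': [31/125 + 1/125*0/1, 31/125 + 1/125*1/5) = [31/125, 156/625) <- contains code 311/1250
  'd': [31/125 + 1/125*1/5, 31/125 + 1/125*2/5) = [156/625, 157/625)
  'e': [31/125 + 1/125*2/5, 31/125 + 1/125*1/1) = [157/625, 32/125)
  emit 'c', narrow to [31/125, 156/625)

Answer: dddc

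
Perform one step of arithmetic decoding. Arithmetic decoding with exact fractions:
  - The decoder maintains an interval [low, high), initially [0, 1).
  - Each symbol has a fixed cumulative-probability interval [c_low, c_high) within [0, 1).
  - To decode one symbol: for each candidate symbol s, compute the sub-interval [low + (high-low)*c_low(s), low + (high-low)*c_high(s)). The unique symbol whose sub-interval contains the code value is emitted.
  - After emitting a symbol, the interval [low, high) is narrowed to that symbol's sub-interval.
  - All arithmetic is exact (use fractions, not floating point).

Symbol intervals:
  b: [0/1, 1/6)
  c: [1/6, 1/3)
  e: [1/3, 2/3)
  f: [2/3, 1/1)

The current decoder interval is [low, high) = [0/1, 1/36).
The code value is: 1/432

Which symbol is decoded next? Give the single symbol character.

Answer: b

Derivation:
Interval width = high − low = 1/36 − 0/1 = 1/36
Scaled code = (code − low) / width = (1/432 − 0/1) / 1/36 = 1/12
  b: [0/1, 1/6) ← scaled code falls here ✓
  c: [1/6, 1/3) 
  e: [1/3, 2/3) 
  f: [2/3, 1/1) 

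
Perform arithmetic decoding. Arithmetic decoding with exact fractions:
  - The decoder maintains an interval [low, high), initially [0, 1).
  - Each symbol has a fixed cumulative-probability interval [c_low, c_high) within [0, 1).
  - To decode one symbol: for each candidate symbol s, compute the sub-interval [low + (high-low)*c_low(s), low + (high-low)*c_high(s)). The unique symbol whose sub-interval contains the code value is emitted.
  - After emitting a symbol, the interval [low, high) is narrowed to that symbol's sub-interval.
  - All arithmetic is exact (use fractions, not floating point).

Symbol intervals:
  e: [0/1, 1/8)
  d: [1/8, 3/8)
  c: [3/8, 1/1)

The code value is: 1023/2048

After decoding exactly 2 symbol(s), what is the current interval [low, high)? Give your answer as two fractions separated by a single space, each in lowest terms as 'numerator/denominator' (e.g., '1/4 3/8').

Answer: 29/64 39/64

Derivation:
Step 1: interval [0/1, 1/1), width = 1/1 - 0/1 = 1/1
  'e': [0/1 + 1/1*0/1, 0/1 + 1/1*1/8) = [0/1, 1/8)
  'd': [0/1 + 1/1*1/8, 0/1 + 1/1*3/8) = [1/8, 3/8)
  'c': [0/1 + 1/1*3/8, 0/1 + 1/1*1/1) = [3/8, 1/1) <- contains code 1023/2048
  emit 'c', narrow to [3/8, 1/1)
Step 2: interval [3/8, 1/1), width = 1/1 - 3/8 = 5/8
  'e': [3/8 + 5/8*0/1, 3/8 + 5/8*1/8) = [3/8, 29/64)
  'd': [3/8 + 5/8*1/8, 3/8 + 5/8*3/8) = [29/64, 39/64) <- contains code 1023/2048
  'c': [3/8 + 5/8*3/8, 3/8 + 5/8*1/1) = [39/64, 1/1)
  emit 'd', narrow to [29/64, 39/64)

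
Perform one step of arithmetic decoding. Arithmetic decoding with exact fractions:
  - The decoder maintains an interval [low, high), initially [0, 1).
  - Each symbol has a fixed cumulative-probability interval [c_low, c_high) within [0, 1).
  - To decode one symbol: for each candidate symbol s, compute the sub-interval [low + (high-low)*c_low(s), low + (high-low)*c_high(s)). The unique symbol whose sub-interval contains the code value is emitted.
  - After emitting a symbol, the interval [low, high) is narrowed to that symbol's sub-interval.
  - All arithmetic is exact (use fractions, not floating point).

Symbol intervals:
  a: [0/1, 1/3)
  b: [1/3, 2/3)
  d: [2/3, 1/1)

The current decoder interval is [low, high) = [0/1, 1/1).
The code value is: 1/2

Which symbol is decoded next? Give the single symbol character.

Interval width = high − low = 1/1 − 0/1 = 1/1
Scaled code = (code − low) / width = (1/2 − 0/1) / 1/1 = 1/2
  a: [0/1, 1/3) 
  b: [1/3, 2/3) ← scaled code falls here ✓
  d: [2/3, 1/1) 

Answer: b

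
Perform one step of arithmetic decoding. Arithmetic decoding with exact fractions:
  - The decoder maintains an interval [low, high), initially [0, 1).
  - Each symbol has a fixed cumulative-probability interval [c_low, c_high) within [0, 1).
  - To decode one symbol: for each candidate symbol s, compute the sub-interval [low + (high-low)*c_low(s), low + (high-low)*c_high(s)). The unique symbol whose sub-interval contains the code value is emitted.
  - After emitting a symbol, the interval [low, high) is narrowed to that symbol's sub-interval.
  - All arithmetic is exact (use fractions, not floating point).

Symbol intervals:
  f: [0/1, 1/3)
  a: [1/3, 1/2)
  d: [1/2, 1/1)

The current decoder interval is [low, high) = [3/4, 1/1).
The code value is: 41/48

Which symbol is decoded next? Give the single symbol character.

Interval width = high − low = 1/1 − 3/4 = 1/4
Scaled code = (code − low) / width = (41/48 − 3/4) / 1/4 = 5/12
  f: [0/1, 1/3) 
  a: [1/3, 1/2) ← scaled code falls here ✓
  d: [1/2, 1/1) 

Answer: a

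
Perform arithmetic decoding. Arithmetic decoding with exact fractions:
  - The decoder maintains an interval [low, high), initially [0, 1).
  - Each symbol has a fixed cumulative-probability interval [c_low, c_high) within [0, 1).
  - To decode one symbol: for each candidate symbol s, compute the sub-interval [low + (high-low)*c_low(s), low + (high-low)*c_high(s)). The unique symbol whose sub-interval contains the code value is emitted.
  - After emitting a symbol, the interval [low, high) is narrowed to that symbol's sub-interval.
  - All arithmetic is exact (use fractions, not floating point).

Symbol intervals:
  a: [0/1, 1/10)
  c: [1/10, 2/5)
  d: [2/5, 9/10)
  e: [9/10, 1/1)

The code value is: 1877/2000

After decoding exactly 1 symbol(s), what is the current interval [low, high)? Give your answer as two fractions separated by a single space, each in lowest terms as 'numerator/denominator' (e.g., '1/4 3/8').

Answer: 9/10 1/1

Derivation:
Step 1: interval [0/1, 1/1), width = 1/1 - 0/1 = 1/1
  'a': [0/1 + 1/1*0/1, 0/1 + 1/1*1/10) = [0/1, 1/10)
  'c': [0/1 + 1/1*1/10, 0/1 + 1/1*2/5) = [1/10, 2/5)
  'd': [0/1 + 1/1*2/5, 0/1 + 1/1*9/10) = [2/5, 9/10)
  'e': [0/1 + 1/1*9/10, 0/1 + 1/1*1/1) = [9/10, 1/1) <- contains code 1877/2000
  emit 'e', narrow to [9/10, 1/1)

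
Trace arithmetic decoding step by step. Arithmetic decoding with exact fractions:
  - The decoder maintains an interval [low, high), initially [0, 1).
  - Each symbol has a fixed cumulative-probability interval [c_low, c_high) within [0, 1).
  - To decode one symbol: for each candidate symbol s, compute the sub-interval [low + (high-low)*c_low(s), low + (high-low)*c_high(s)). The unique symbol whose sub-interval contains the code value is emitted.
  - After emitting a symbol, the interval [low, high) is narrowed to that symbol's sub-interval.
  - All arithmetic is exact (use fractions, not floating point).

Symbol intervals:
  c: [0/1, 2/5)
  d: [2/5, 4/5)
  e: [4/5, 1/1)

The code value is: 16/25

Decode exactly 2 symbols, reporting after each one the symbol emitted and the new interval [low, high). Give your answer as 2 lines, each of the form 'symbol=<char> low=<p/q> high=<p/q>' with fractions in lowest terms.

Answer: symbol=d low=2/5 high=4/5
symbol=d low=14/25 high=18/25

Derivation:
Step 1: interval [0/1, 1/1), width = 1/1 - 0/1 = 1/1
  'c': [0/1 + 1/1*0/1, 0/1 + 1/1*2/5) = [0/1, 2/5)
  'd': [0/1 + 1/1*2/5, 0/1 + 1/1*4/5) = [2/5, 4/5) <- contains code 16/25
  'e': [0/1 + 1/1*4/5, 0/1 + 1/1*1/1) = [4/5, 1/1)
  emit 'd', narrow to [2/5, 4/5)
Step 2: interval [2/5, 4/5), width = 4/5 - 2/5 = 2/5
  'c': [2/5 + 2/5*0/1, 2/5 + 2/5*2/5) = [2/5, 14/25)
  'd': [2/5 + 2/5*2/5, 2/5 + 2/5*4/5) = [14/25, 18/25) <- contains code 16/25
  'e': [2/5 + 2/5*4/5, 2/5 + 2/5*1/1) = [18/25, 4/5)
  emit 'd', narrow to [14/25, 18/25)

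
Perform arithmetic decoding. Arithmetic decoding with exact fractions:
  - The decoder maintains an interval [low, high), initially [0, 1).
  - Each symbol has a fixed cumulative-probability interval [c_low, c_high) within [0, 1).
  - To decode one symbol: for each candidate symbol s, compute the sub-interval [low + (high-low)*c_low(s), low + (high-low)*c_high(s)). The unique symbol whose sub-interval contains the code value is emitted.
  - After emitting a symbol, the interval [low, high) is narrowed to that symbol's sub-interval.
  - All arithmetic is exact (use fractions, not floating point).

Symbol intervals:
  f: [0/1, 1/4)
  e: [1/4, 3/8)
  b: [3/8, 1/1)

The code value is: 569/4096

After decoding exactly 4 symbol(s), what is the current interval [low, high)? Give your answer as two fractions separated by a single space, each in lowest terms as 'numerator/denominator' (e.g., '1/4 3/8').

Step 1: interval [0/1, 1/1), width = 1/1 - 0/1 = 1/1
  'f': [0/1 + 1/1*0/1, 0/1 + 1/1*1/4) = [0/1, 1/4) <- contains code 569/4096
  'e': [0/1 + 1/1*1/4, 0/1 + 1/1*3/8) = [1/4, 3/8)
  'b': [0/1 + 1/1*3/8, 0/1 + 1/1*1/1) = [3/8, 1/1)
  emit 'f', narrow to [0/1, 1/4)
Step 2: interval [0/1, 1/4), width = 1/4 - 0/1 = 1/4
  'f': [0/1 + 1/4*0/1, 0/1 + 1/4*1/4) = [0/1, 1/16)
  'e': [0/1 + 1/4*1/4, 0/1 + 1/4*3/8) = [1/16, 3/32)
  'b': [0/1 + 1/4*3/8, 0/1 + 1/4*1/1) = [3/32, 1/4) <- contains code 569/4096
  emit 'b', narrow to [3/32, 1/4)
Step 3: interval [3/32, 1/4), width = 1/4 - 3/32 = 5/32
  'f': [3/32 + 5/32*0/1, 3/32 + 5/32*1/4) = [3/32, 17/128)
  'e': [3/32 + 5/32*1/4, 3/32 + 5/32*3/8) = [17/128, 39/256) <- contains code 569/4096
  'b': [3/32 + 5/32*3/8, 3/32 + 5/32*1/1) = [39/256, 1/4)
  emit 'e', narrow to [17/128, 39/256)
Step 4: interval [17/128, 39/256), width = 39/256 - 17/128 = 5/256
  'f': [17/128 + 5/256*0/1, 17/128 + 5/256*1/4) = [17/128, 141/1024)
  'e': [17/128 + 5/256*1/4, 17/128 + 5/256*3/8) = [141/1024, 287/2048) <- contains code 569/4096
  'b': [17/128 + 5/256*3/8, 17/128 + 5/256*1/1) = [287/2048, 39/256)
  emit 'e', narrow to [141/1024, 287/2048)

Answer: 141/1024 287/2048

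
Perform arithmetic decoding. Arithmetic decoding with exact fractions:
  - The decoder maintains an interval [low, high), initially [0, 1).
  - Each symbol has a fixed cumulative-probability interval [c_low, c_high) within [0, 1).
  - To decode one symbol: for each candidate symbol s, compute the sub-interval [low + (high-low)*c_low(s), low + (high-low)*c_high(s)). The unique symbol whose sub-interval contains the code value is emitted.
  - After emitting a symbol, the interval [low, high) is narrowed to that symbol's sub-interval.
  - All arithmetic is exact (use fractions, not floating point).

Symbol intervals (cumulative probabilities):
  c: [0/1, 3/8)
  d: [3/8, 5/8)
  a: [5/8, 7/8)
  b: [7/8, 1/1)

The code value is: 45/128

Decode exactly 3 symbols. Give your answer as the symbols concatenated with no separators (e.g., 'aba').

Answer: cbd

Derivation:
Step 1: interval [0/1, 1/1), width = 1/1 - 0/1 = 1/1
  'c': [0/1 + 1/1*0/1, 0/1 + 1/1*3/8) = [0/1, 3/8) <- contains code 45/128
  'd': [0/1 + 1/1*3/8, 0/1 + 1/1*5/8) = [3/8, 5/8)
  'a': [0/1 + 1/1*5/8, 0/1 + 1/1*7/8) = [5/8, 7/8)
  'b': [0/1 + 1/1*7/8, 0/1 + 1/1*1/1) = [7/8, 1/1)
  emit 'c', narrow to [0/1, 3/8)
Step 2: interval [0/1, 3/8), width = 3/8 - 0/1 = 3/8
  'c': [0/1 + 3/8*0/1, 0/1 + 3/8*3/8) = [0/1, 9/64)
  'd': [0/1 + 3/8*3/8, 0/1 + 3/8*5/8) = [9/64, 15/64)
  'a': [0/1 + 3/8*5/8, 0/1 + 3/8*7/8) = [15/64, 21/64)
  'b': [0/1 + 3/8*7/8, 0/1 + 3/8*1/1) = [21/64, 3/8) <- contains code 45/128
  emit 'b', narrow to [21/64, 3/8)
Step 3: interval [21/64, 3/8), width = 3/8 - 21/64 = 3/64
  'c': [21/64 + 3/64*0/1, 21/64 + 3/64*3/8) = [21/64, 177/512)
  'd': [21/64 + 3/64*3/8, 21/64 + 3/64*5/8) = [177/512, 183/512) <- contains code 45/128
  'a': [21/64 + 3/64*5/8, 21/64 + 3/64*7/8) = [183/512, 189/512)
  'b': [21/64 + 3/64*7/8, 21/64 + 3/64*1/1) = [189/512, 3/8)
  emit 'd', narrow to [177/512, 183/512)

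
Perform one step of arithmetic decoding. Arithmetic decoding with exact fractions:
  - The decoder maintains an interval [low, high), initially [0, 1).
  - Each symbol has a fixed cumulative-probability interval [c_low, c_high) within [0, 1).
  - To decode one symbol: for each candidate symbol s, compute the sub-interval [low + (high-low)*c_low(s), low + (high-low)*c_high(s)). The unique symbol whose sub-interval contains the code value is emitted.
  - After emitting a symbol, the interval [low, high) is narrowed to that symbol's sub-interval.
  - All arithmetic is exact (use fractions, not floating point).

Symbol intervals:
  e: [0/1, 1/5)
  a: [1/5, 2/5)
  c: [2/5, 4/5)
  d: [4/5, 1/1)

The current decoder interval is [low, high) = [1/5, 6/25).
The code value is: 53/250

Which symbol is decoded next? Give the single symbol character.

Interval width = high − low = 6/25 − 1/5 = 1/25
Scaled code = (code − low) / width = (53/250 − 1/5) / 1/25 = 3/10
  e: [0/1, 1/5) 
  a: [1/5, 2/5) ← scaled code falls here ✓
  c: [2/5, 4/5) 
  d: [4/5, 1/1) 

Answer: a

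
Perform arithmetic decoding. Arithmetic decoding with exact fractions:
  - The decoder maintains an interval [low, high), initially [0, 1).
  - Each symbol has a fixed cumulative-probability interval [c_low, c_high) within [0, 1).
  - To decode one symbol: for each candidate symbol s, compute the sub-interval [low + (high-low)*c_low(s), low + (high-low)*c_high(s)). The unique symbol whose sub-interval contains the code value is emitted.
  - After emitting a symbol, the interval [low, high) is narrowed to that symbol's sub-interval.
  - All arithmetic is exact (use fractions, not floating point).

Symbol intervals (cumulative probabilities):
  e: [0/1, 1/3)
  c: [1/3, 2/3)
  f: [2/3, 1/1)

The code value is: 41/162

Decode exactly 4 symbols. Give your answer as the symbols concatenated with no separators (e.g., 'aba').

Step 1: interval [0/1, 1/1), width = 1/1 - 0/1 = 1/1
  'e': [0/1 + 1/1*0/1, 0/1 + 1/1*1/3) = [0/1, 1/3) <- contains code 41/162
  'c': [0/1 + 1/1*1/3, 0/1 + 1/1*2/3) = [1/3, 2/3)
  'f': [0/1 + 1/1*2/3, 0/1 + 1/1*1/1) = [2/3, 1/1)
  emit 'e', narrow to [0/1, 1/3)
Step 2: interval [0/1, 1/3), width = 1/3 - 0/1 = 1/3
  'e': [0/1 + 1/3*0/1, 0/1 + 1/3*1/3) = [0/1, 1/9)
  'c': [0/1 + 1/3*1/3, 0/1 + 1/3*2/3) = [1/9, 2/9)
  'f': [0/1 + 1/3*2/3, 0/1 + 1/3*1/1) = [2/9, 1/3) <- contains code 41/162
  emit 'f', narrow to [2/9, 1/3)
Step 3: interval [2/9, 1/3), width = 1/3 - 2/9 = 1/9
  'e': [2/9 + 1/9*0/1, 2/9 + 1/9*1/3) = [2/9, 7/27) <- contains code 41/162
  'c': [2/9 + 1/9*1/3, 2/9 + 1/9*2/3) = [7/27, 8/27)
  'f': [2/9 + 1/9*2/3, 2/9 + 1/9*1/1) = [8/27, 1/3)
  emit 'e', narrow to [2/9, 7/27)
Step 4: interval [2/9, 7/27), width = 7/27 - 2/9 = 1/27
  'e': [2/9 + 1/27*0/1, 2/9 + 1/27*1/3) = [2/9, 19/81)
  'c': [2/9 + 1/27*1/3, 2/9 + 1/27*2/3) = [19/81, 20/81)
  'f': [2/9 + 1/27*2/3, 2/9 + 1/27*1/1) = [20/81, 7/27) <- contains code 41/162
  emit 'f', narrow to [20/81, 7/27)

Answer: efef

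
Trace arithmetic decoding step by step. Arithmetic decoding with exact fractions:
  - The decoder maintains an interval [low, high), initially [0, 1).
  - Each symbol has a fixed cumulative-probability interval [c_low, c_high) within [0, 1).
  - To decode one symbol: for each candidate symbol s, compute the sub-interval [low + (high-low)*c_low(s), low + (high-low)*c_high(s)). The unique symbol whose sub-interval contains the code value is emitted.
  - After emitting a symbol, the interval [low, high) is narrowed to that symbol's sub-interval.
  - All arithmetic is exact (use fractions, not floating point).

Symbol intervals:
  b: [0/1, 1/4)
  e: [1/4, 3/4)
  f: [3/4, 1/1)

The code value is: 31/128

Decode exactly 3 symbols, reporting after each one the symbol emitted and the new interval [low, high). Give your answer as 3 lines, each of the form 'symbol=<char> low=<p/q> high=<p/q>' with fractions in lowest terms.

Answer: symbol=b low=0/1 high=1/4
symbol=f low=3/16 high=1/4
symbol=f low=15/64 high=1/4

Derivation:
Step 1: interval [0/1, 1/1), width = 1/1 - 0/1 = 1/1
  'b': [0/1 + 1/1*0/1, 0/1 + 1/1*1/4) = [0/1, 1/4) <- contains code 31/128
  'e': [0/1 + 1/1*1/4, 0/1 + 1/1*3/4) = [1/4, 3/4)
  'f': [0/1 + 1/1*3/4, 0/1 + 1/1*1/1) = [3/4, 1/1)
  emit 'b', narrow to [0/1, 1/4)
Step 2: interval [0/1, 1/4), width = 1/4 - 0/1 = 1/4
  'b': [0/1 + 1/4*0/1, 0/1 + 1/4*1/4) = [0/1, 1/16)
  'e': [0/1 + 1/4*1/4, 0/1 + 1/4*3/4) = [1/16, 3/16)
  'f': [0/1 + 1/4*3/4, 0/1 + 1/4*1/1) = [3/16, 1/4) <- contains code 31/128
  emit 'f', narrow to [3/16, 1/4)
Step 3: interval [3/16, 1/4), width = 1/4 - 3/16 = 1/16
  'b': [3/16 + 1/16*0/1, 3/16 + 1/16*1/4) = [3/16, 13/64)
  'e': [3/16 + 1/16*1/4, 3/16 + 1/16*3/4) = [13/64, 15/64)
  'f': [3/16 + 1/16*3/4, 3/16 + 1/16*1/1) = [15/64, 1/4) <- contains code 31/128
  emit 'f', narrow to [15/64, 1/4)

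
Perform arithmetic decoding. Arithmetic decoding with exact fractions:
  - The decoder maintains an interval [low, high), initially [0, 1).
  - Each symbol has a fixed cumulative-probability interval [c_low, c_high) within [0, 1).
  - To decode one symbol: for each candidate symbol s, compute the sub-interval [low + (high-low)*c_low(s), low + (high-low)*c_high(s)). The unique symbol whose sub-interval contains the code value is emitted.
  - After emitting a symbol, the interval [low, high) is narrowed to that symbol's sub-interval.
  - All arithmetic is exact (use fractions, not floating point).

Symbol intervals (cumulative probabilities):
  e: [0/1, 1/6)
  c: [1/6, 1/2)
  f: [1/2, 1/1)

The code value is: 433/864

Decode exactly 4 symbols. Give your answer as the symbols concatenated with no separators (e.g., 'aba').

Step 1: interval [0/1, 1/1), width = 1/1 - 0/1 = 1/1
  'e': [0/1 + 1/1*0/1, 0/1 + 1/1*1/6) = [0/1, 1/6)
  'c': [0/1 + 1/1*1/6, 0/1 + 1/1*1/2) = [1/6, 1/2)
  'f': [0/1 + 1/1*1/2, 0/1 + 1/1*1/1) = [1/2, 1/1) <- contains code 433/864
  emit 'f', narrow to [1/2, 1/1)
Step 2: interval [1/2, 1/1), width = 1/1 - 1/2 = 1/2
  'e': [1/2 + 1/2*0/1, 1/2 + 1/2*1/6) = [1/2, 7/12) <- contains code 433/864
  'c': [1/2 + 1/2*1/6, 1/2 + 1/2*1/2) = [7/12, 3/4)
  'f': [1/2 + 1/2*1/2, 1/2 + 1/2*1/1) = [3/4, 1/1)
  emit 'e', narrow to [1/2, 7/12)
Step 3: interval [1/2, 7/12), width = 7/12 - 1/2 = 1/12
  'e': [1/2 + 1/12*0/1, 1/2 + 1/12*1/6) = [1/2, 37/72) <- contains code 433/864
  'c': [1/2 + 1/12*1/6, 1/2 + 1/12*1/2) = [37/72, 13/24)
  'f': [1/2 + 1/12*1/2, 1/2 + 1/12*1/1) = [13/24, 7/12)
  emit 'e', narrow to [1/2, 37/72)
Step 4: interval [1/2, 37/72), width = 37/72 - 1/2 = 1/72
  'e': [1/2 + 1/72*0/1, 1/2 + 1/72*1/6) = [1/2, 217/432) <- contains code 433/864
  'c': [1/2 + 1/72*1/6, 1/2 + 1/72*1/2) = [217/432, 73/144)
  'f': [1/2 + 1/72*1/2, 1/2 + 1/72*1/1) = [73/144, 37/72)
  emit 'e', narrow to [1/2, 217/432)

Answer: feee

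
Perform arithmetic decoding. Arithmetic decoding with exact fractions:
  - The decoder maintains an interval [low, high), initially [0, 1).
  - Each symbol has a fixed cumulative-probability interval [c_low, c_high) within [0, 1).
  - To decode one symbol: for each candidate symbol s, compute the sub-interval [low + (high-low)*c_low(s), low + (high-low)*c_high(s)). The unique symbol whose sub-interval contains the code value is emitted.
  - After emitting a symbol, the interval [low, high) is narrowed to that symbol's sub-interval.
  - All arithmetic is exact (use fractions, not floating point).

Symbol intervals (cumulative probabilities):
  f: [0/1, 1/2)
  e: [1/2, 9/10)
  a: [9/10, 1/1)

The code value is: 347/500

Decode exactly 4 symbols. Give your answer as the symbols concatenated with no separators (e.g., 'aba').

Answer: efae

Derivation:
Step 1: interval [0/1, 1/1), width = 1/1 - 0/1 = 1/1
  'f': [0/1 + 1/1*0/1, 0/1 + 1/1*1/2) = [0/1, 1/2)
  'e': [0/1 + 1/1*1/2, 0/1 + 1/1*9/10) = [1/2, 9/10) <- contains code 347/500
  'a': [0/1 + 1/1*9/10, 0/1 + 1/1*1/1) = [9/10, 1/1)
  emit 'e', narrow to [1/2, 9/10)
Step 2: interval [1/2, 9/10), width = 9/10 - 1/2 = 2/5
  'f': [1/2 + 2/5*0/1, 1/2 + 2/5*1/2) = [1/2, 7/10) <- contains code 347/500
  'e': [1/2 + 2/5*1/2, 1/2 + 2/5*9/10) = [7/10, 43/50)
  'a': [1/2 + 2/5*9/10, 1/2 + 2/5*1/1) = [43/50, 9/10)
  emit 'f', narrow to [1/2, 7/10)
Step 3: interval [1/2, 7/10), width = 7/10 - 1/2 = 1/5
  'f': [1/2 + 1/5*0/1, 1/2 + 1/5*1/2) = [1/2, 3/5)
  'e': [1/2 + 1/5*1/2, 1/2 + 1/5*9/10) = [3/5, 17/25)
  'a': [1/2 + 1/5*9/10, 1/2 + 1/5*1/1) = [17/25, 7/10) <- contains code 347/500
  emit 'a', narrow to [17/25, 7/10)
Step 4: interval [17/25, 7/10), width = 7/10 - 17/25 = 1/50
  'f': [17/25 + 1/50*0/1, 17/25 + 1/50*1/2) = [17/25, 69/100)
  'e': [17/25 + 1/50*1/2, 17/25 + 1/50*9/10) = [69/100, 349/500) <- contains code 347/500
  'a': [17/25 + 1/50*9/10, 17/25 + 1/50*1/1) = [349/500, 7/10)
  emit 'e', narrow to [69/100, 349/500)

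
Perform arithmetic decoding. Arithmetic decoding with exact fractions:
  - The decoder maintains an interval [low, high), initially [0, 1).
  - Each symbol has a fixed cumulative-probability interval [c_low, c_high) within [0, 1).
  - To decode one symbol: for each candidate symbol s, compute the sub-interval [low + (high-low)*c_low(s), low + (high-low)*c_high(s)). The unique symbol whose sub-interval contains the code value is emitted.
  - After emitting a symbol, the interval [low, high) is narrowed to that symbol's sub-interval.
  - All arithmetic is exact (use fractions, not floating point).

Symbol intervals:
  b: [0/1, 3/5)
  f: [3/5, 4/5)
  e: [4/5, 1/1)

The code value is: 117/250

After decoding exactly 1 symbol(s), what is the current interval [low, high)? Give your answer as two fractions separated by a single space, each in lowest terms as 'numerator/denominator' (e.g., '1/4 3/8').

Answer: 0/1 3/5

Derivation:
Step 1: interval [0/1, 1/1), width = 1/1 - 0/1 = 1/1
  'b': [0/1 + 1/1*0/1, 0/1 + 1/1*3/5) = [0/1, 3/5) <- contains code 117/250
  'f': [0/1 + 1/1*3/5, 0/1 + 1/1*4/5) = [3/5, 4/5)
  'e': [0/1 + 1/1*4/5, 0/1 + 1/1*1/1) = [4/5, 1/1)
  emit 'b', narrow to [0/1, 3/5)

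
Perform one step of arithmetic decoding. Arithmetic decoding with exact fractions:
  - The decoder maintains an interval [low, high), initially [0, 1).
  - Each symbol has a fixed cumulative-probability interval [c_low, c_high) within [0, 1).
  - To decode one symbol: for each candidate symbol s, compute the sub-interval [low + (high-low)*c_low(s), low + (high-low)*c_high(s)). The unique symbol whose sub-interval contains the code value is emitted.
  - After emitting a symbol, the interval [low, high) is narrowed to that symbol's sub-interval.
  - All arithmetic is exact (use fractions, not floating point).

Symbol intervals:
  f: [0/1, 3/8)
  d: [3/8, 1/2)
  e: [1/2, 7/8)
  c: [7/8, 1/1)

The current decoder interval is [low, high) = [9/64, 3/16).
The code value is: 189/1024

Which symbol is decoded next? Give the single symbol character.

Interval width = high − low = 3/16 − 9/64 = 3/64
Scaled code = (code − low) / width = (189/1024 − 9/64) / 3/64 = 15/16
  f: [0/1, 3/8) 
  d: [3/8, 1/2) 
  e: [1/2, 7/8) 
  c: [7/8, 1/1) ← scaled code falls here ✓

Answer: c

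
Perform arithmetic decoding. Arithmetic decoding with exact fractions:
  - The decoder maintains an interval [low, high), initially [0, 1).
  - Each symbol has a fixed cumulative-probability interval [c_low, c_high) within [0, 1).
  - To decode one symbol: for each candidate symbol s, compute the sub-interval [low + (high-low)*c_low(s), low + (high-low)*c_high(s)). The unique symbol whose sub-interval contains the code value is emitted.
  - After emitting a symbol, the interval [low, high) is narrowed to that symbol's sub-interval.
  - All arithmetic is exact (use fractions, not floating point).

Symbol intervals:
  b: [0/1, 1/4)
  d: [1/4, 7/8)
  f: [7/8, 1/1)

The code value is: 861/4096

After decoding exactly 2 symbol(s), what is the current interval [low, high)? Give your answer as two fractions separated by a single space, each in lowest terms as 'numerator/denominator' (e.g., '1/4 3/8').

Step 1: interval [0/1, 1/1), width = 1/1 - 0/1 = 1/1
  'b': [0/1 + 1/1*0/1, 0/1 + 1/1*1/4) = [0/1, 1/4) <- contains code 861/4096
  'd': [0/1 + 1/1*1/4, 0/1 + 1/1*7/8) = [1/4, 7/8)
  'f': [0/1 + 1/1*7/8, 0/1 + 1/1*1/1) = [7/8, 1/1)
  emit 'b', narrow to [0/1, 1/4)
Step 2: interval [0/1, 1/4), width = 1/4 - 0/1 = 1/4
  'b': [0/1 + 1/4*0/1, 0/1 + 1/4*1/4) = [0/1, 1/16)
  'd': [0/1 + 1/4*1/4, 0/1 + 1/4*7/8) = [1/16, 7/32) <- contains code 861/4096
  'f': [0/1 + 1/4*7/8, 0/1 + 1/4*1/1) = [7/32, 1/4)
  emit 'd', narrow to [1/16, 7/32)

Answer: 1/16 7/32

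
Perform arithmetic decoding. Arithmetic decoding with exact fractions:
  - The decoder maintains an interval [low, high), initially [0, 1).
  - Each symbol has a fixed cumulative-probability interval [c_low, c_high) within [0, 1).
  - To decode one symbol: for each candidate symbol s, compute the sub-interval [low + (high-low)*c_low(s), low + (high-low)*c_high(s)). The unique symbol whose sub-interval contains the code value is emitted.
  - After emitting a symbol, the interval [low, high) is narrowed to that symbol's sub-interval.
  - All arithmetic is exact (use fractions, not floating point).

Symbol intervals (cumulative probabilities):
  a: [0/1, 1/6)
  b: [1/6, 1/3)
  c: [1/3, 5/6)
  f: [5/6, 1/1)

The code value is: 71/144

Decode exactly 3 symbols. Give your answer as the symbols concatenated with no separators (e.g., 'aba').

Step 1: interval [0/1, 1/1), width = 1/1 - 0/1 = 1/1
  'a': [0/1 + 1/1*0/1, 0/1 + 1/1*1/6) = [0/1, 1/6)
  'b': [0/1 + 1/1*1/6, 0/1 + 1/1*1/3) = [1/6, 1/3)
  'c': [0/1 + 1/1*1/3, 0/1 + 1/1*5/6) = [1/3, 5/6) <- contains code 71/144
  'f': [0/1 + 1/1*5/6, 0/1 + 1/1*1/1) = [5/6, 1/1)
  emit 'c', narrow to [1/3, 5/6)
Step 2: interval [1/3, 5/6), width = 5/6 - 1/3 = 1/2
  'a': [1/3 + 1/2*0/1, 1/3 + 1/2*1/6) = [1/3, 5/12)
  'b': [1/3 + 1/2*1/6, 1/3 + 1/2*1/3) = [5/12, 1/2) <- contains code 71/144
  'c': [1/3 + 1/2*1/3, 1/3 + 1/2*5/6) = [1/2, 3/4)
  'f': [1/3 + 1/2*5/6, 1/3 + 1/2*1/1) = [3/4, 5/6)
  emit 'b', narrow to [5/12, 1/2)
Step 3: interval [5/12, 1/2), width = 1/2 - 5/12 = 1/12
  'a': [5/12 + 1/12*0/1, 5/12 + 1/12*1/6) = [5/12, 31/72)
  'b': [5/12 + 1/12*1/6, 5/12 + 1/12*1/3) = [31/72, 4/9)
  'c': [5/12 + 1/12*1/3, 5/12 + 1/12*5/6) = [4/9, 35/72)
  'f': [5/12 + 1/12*5/6, 5/12 + 1/12*1/1) = [35/72, 1/2) <- contains code 71/144
  emit 'f', narrow to [35/72, 1/2)

Answer: cbf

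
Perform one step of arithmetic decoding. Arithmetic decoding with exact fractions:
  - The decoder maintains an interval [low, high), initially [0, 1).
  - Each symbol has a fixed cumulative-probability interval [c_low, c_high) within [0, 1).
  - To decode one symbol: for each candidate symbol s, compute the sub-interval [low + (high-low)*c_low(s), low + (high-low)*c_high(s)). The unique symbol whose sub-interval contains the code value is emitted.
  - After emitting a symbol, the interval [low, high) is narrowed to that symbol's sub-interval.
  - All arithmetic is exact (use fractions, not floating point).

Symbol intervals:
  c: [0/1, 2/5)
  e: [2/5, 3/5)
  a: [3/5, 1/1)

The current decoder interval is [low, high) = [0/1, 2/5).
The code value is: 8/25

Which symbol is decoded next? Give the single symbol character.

Interval width = high − low = 2/5 − 0/1 = 2/5
Scaled code = (code − low) / width = (8/25 − 0/1) / 2/5 = 4/5
  c: [0/1, 2/5) 
  e: [2/5, 3/5) 
  a: [3/5, 1/1) ← scaled code falls here ✓

Answer: a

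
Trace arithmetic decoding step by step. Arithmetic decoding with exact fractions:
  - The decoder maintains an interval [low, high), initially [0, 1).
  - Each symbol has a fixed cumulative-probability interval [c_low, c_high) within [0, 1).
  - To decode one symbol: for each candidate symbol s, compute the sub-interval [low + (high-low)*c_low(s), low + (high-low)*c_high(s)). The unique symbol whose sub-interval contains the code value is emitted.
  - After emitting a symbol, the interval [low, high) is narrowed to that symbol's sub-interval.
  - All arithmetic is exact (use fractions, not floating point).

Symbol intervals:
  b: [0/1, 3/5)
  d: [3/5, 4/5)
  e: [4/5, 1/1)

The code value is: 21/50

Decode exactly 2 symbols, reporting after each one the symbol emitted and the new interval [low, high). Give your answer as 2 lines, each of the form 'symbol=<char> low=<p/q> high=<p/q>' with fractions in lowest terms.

Step 1: interval [0/1, 1/1), width = 1/1 - 0/1 = 1/1
  'b': [0/1 + 1/1*0/1, 0/1 + 1/1*3/5) = [0/1, 3/5) <- contains code 21/50
  'd': [0/1 + 1/1*3/5, 0/1 + 1/1*4/5) = [3/5, 4/5)
  'e': [0/1 + 1/1*4/5, 0/1 + 1/1*1/1) = [4/5, 1/1)
  emit 'b', narrow to [0/1, 3/5)
Step 2: interval [0/1, 3/5), width = 3/5 - 0/1 = 3/5
  'b': [0/1 + 3/5*0/1, 0/1 + 3/5*3/5) = [0/1, 9/25)
  'd': [0/1 + 3/5*3/5, 0/1 + 3/5*4/5) = [9/25, 12/25) <- contains code 21/50
  'e': [0/1 + 3/5*4/5, 0/1 + 3/5*1/1) = [12/25, 3/5)
  emit 'd', narrow to [9/25, 12/25)

Answer: symbol=b low=0/1 high=3/5
symbol=d low=9/25 high=12/25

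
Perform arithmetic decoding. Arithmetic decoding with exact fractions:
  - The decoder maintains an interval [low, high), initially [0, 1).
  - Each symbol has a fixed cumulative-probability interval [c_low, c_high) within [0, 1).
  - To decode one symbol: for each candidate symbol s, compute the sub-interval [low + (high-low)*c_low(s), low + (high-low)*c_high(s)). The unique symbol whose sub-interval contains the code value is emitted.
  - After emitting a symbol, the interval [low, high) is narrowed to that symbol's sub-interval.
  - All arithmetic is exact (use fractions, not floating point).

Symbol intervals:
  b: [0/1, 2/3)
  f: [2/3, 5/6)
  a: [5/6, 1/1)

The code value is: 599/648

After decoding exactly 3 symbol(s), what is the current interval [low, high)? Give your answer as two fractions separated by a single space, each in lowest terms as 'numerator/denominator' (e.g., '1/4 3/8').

Step 1: interval [0/1, 1/1), width = 1/1 - 0/1 = 1/1
  'b': [0/1 + 1/1*0/1, 0/1 + 1/1*2/3) = [0/1, 2/3)
  'f': [0/1 + 1/1*2/3, 0/1 + 1/1*5/6) = [2/3, 5/6)
  'a': [0/1 + 1/1*5/6, 0/1 + 1/1*1/1) = [5/6, 1/1) <- contains code 599/648
  emit 'a', narrow to [5/6, 1/1)
Step 2: interval [5/6, 1/1), width = 1/1 - 5/6 = 1/6
  'b': [5/6 + 1/6*0/1, 5/6 + 1/6*2/3) = [5/6, 17/18) <- contains code 599/648
  'f': [5/6 + 1/6*2/3, 5/6 + 1/6*5/6) = [17/18, 35/36)
  'a': [5/6 + 1/6*5/6, 5/6 + 1/6*1/1) = [35/36, 1/1)
  emit 'b', narrow to [5/6, 17/18)
Step 3: interval [5/6, 17/18), width = 17/18 - 5/6 = 1/9
  'b': [5/6 + 1/9*0/1, 5/6 + 1/9*2/3) = [5/6, 49/54)
  'f': [5/6 + 1/9*2/3, 5/6 + 1/9*5/6) = [49/54, 25/27) <- contains code 599/648
  'a': [5/6 + 1/9*5/6, 5/6 + 1/9*1/1) = [25/27, 17/18)
  emit 'f', narrow to [49/54, 25/27)

Answer: 49/54 25/27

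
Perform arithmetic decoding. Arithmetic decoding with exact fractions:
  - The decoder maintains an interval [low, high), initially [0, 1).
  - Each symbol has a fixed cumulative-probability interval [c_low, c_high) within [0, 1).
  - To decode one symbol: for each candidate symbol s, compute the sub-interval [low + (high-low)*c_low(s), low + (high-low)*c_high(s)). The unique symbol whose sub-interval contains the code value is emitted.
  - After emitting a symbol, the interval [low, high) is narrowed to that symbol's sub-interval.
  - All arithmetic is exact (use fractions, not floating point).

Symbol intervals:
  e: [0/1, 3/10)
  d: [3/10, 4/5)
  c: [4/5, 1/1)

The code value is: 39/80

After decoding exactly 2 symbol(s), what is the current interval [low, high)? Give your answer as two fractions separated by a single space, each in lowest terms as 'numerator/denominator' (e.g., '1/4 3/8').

Step 1: interval [0/1, 1/1), width = 1/1 - 0/1 = 1/1
  'e': [0/1 + 1/1*0/1, 0/1 + 1/1*3/10) = [0/1, 3/10)
  'd': [0/1 + 1/1*3/10, 0/1 + 1/1*4/5) = [3/10, 4/5) <- contains code 39/80
  'c': [0/1 + 1/1*4/5, 0/1 + 1/1*1/1) = [4/5, 1/1)
  emit 'd', narrow to [3/10, 4/5)
Step 2: interval [3/10, 4/5), width = 4/5 - 3/10 = 1/2
  'e': [3/10 + 1/2*0/1, 3/10 + 1/2*3/10) = [3/10, 9/20)
  'd': [3/10 + 1/2*3/10, 3/10 + 1/2*4/5) = [9/20, 7/10) <- contains code 39/80
  'c': [3/10 + 1/2*4/5, 3/10 + 1/2*1/1) = [7/10, 4/5)
  emit 'd', narrow to [9/20, 7/10)

Answer: 9/20 7/10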